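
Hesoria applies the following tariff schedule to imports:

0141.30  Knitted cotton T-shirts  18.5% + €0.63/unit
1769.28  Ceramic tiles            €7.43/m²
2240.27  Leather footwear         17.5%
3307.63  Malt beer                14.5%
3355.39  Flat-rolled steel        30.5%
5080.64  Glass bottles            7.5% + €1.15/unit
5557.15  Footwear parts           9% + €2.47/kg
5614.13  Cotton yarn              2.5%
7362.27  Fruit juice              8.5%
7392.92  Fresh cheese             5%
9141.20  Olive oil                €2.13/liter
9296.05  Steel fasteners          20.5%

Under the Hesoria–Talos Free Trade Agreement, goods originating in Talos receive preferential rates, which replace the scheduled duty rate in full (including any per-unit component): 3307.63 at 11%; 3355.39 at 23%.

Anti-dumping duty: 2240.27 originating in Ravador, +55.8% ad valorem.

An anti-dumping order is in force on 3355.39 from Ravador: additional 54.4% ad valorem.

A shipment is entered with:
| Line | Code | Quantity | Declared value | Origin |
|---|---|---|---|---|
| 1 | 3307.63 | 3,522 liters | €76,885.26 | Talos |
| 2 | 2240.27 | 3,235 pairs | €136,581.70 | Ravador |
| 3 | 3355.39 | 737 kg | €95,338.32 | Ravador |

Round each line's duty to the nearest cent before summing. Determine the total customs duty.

€189,514.00

Line 1 (3307.63, Talos, 3,522 liters, €76,885.26):
Base rate for 3307.63 is 14.5%.
Origin Talos qualifies under the Hesoria–Talos agreement and 3307.63 is covered: preferential rate 11% applies instead.
Duty = €76,885.26 × 11% = €8,457.38.
Line 2 (2240.27, Ravador, 3,235 pairs, €136,581.70):
Base rate for 2240.27 is 17.5%.
Additional duty on 2240.27 from Ravador: +55.8%. Applied ad valorem rate: 17.5% + 55.8% = 73.3%.
Duty = €136,581.70 × 73.3% = €100,114.39.
Line 3 (3355.39, Ravador, 737 kg, €95,338.32):
Base rate for 3355.39 is 30.5%.
3355.39 has an FTA preferential rate, but origin Ravador is not Talos; base rate stands.
Additional duty on 3355.39 from Ravador: +54.4%. Applied ad valorem rate: 30.5% + 54.4% = 84.9%.
Duty = €95,338.32 × 84.9% = €80,942.23.
Total = €8,457.38 + €100,114.39 + €80,942.23 = €189,514.00.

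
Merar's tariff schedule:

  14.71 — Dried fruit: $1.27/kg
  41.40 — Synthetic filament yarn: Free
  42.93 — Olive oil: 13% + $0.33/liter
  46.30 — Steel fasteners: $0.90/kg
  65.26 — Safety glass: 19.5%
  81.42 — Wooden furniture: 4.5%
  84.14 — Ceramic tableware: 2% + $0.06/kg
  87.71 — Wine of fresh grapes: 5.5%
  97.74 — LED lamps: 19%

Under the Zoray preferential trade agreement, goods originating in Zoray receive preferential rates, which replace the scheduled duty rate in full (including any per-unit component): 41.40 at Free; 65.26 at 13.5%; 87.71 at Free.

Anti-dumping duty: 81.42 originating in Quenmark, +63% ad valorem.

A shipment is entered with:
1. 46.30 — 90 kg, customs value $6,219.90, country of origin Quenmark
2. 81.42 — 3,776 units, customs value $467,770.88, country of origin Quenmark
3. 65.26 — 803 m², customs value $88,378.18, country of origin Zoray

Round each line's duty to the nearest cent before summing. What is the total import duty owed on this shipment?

Line 1 (46.30, Quenmark, 90 kg, $6,219.90):
Base rate for 46.30 is $0.90/kg.
Duty = 90 × $0.90 = $81.00.
Line 2 (81.42, Quenmark, 3,776 units, $467,770.88):
Base rate for 81.42 is 4.5%.
Additional duty on 81.42 from Quenmark: +63%. Applied ad valorem rate: 4.5% + 63% = 67.5%.
Duty = $467,770.88 × 67.5% = $315,745.34.
Line 3 (65.26, Zoray, 803 m², $88,378.18):
Base rate for 65.26 is 19.5%.
Origin Zoray qualifies under the Merar–Zoray agreement and 65.26 is covered: preferential rate 13.5% applies instead.
Duty = $88,378.18 × 13.5% = $11,931.05.
Total = $81.00 + $315,745.34 + $11,931.05 = $327,757.39.

$327,757.39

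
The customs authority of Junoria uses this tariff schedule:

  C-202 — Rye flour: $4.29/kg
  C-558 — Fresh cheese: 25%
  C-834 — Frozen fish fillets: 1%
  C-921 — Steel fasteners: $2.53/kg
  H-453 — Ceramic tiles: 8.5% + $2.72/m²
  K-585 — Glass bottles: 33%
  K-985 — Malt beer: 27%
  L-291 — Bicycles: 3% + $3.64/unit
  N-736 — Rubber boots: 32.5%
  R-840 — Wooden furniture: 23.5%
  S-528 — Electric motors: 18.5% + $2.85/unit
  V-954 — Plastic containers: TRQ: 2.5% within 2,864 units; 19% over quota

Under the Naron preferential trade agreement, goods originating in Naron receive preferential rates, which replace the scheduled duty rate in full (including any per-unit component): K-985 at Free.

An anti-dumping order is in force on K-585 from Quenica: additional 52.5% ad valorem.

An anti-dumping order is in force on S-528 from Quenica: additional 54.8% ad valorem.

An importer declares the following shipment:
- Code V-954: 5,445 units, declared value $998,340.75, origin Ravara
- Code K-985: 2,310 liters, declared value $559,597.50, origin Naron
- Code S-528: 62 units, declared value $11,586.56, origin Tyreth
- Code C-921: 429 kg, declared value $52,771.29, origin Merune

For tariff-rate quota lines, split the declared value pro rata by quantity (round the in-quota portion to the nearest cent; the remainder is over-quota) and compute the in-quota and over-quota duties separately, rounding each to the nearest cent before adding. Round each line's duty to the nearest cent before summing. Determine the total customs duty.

Line 1 (V-954, Ravara, 5,445 units, $998,340.75):
Code V-954 is under a tariff-rate quota (threshold 2,864 units). In-quota: 2,864 units at 2.5%; over-quota: 2,581 units at 19%.
Pro-rata value split: in-quota = $998,340.75 × 2,864/5,445 = $525,114.40; over-quota = $998,340.75 − $525,114.40 = $473,226.35.
In-quota duty = $525,114.40 × 2.5% = $13,127.86. Over-quota duty = $473,226.35 × 19% = $89,913.01.
Line duty = $13,127.86 + $89,913.01 = $103,040.87.
Line 2 (K-985, Naron, 2,310 liters, $559,597.50):
Base rate for K-985 is 27%.
Origin Naron qualifies under the Junoria–Naron agreement and K-985 is covered: preferential rate Free applies instead.
Duty = $559,597.50 × 0% = $0.00.
Line 3 (S-528, Tyreth, 62 units, $11,586.56):
Base rate for S-528 is 18.5% + $2.85/unit.
The additional-duty order on S-528 targets Quenica, not Tyreth; it does not apply.
Duty = $11,586.56 × 18.5% + 62 × $2.85 = $2,320.21.
Line 4 (C-921, Merune, 429 kg, $52,771.29):
Base rate for C-921 is $2.53/kg.
Duty = 429 × $2.53 = $1,085.37.
Total = $103,040.87 + $0.00 + $2,320.21 + $1,085.37 = $106,446.45.

$106,446.45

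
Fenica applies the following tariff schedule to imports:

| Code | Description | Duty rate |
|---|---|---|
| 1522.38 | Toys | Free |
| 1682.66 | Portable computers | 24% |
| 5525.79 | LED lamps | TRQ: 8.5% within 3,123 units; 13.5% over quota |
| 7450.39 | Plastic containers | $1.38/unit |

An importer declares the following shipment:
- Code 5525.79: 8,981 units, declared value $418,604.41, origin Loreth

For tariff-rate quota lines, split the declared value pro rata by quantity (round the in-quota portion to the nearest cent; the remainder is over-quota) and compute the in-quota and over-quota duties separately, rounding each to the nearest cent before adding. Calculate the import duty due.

Line 1 (5525.79, Loreth, 8,981 units, $418,604.41):
Code 5525.79 is under a tariff-rate quota (threshold 3,123 units). In-quota: 3,123 units at 8.5%; over-quota: 5,858 units at 13.5%.
Pro-rata value split: in-quota = $418,604.41 × 3,123/8,981 = $145,563.03; over-quota = $418,604.41 − $145,563.03 = $273,041.38.
In-quota duty = $145,563.03 × 8.5% = $12,372.86. Over-quota duty = $273,041.38 × 13.5% = $36,860.59.
Line duty = $12,372.86 + $36,860.59 = $49,233.45.

$49,233.45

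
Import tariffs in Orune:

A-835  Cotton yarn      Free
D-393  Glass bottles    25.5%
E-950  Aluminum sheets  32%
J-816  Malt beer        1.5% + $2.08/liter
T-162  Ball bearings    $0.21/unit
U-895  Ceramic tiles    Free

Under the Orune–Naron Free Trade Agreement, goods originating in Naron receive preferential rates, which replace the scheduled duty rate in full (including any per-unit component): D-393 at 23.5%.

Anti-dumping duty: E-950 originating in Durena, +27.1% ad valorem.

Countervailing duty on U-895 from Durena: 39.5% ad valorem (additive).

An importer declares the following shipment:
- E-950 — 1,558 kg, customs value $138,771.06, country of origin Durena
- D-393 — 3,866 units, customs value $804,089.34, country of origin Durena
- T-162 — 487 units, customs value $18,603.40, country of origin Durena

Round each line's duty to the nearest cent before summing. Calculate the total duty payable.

Line 1 (E-950, Durena, 1,558 kg, $138,771.06):
Base rate for E-950 is 32%.
Additional duty on E-950 from Durena: +27.1%. Applied ad valorem rate: 32% + 27.1% = 59.1%.
Duty = $138,771.06 × 59.1% = $82,013.70.
Line 2 (D-393, Durena, 3,866 units, $804,089.34):
Base rate for D-393 is 25.5%.
D-393 has an FTA preferential rate, but origin Durena is not Naron; base rate stands.
Duty = $804,089.34 × 25.5% = $205,042.78.
Line 3 (T-162, Durena, 487 units, $18,603.40):
Base rate for T-162 is $0.21/unit.
Duty = 487 × $0.21 = $102.27.
Total = $82,013.70 + $205,042.78 + $102.27 = $287,158.75.

$287,158.75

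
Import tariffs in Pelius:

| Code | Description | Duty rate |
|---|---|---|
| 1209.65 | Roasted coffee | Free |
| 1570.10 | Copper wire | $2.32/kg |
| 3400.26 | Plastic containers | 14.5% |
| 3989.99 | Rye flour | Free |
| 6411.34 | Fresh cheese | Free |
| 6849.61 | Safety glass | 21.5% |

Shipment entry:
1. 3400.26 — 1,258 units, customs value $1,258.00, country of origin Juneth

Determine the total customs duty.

Line 1 (3400.26, Juneth, 1,258 units, $1,258.00):
Base rate for 3400.26 is 14.5%.
Duty = $1,258.00 × 14.5% = $182.41.

$182.41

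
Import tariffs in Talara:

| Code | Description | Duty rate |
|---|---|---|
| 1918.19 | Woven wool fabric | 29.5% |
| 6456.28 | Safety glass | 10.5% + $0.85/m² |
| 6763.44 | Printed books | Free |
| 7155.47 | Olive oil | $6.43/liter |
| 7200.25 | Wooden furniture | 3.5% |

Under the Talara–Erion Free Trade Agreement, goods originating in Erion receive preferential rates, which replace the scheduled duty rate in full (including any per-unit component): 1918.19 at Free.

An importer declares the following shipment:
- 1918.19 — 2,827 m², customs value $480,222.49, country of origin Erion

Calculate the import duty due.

$0.00

Line 1 (1918.19, Erion, 2,827 m², $480,222.49):
Base rate for 1918.19 is 29.5%.
Origin Erion qualifies under the Talara–Erion agreement and 1918.19 is covered: preferential rate Free applies instead.
Duty = $480,222.49 × 0% = $0.00.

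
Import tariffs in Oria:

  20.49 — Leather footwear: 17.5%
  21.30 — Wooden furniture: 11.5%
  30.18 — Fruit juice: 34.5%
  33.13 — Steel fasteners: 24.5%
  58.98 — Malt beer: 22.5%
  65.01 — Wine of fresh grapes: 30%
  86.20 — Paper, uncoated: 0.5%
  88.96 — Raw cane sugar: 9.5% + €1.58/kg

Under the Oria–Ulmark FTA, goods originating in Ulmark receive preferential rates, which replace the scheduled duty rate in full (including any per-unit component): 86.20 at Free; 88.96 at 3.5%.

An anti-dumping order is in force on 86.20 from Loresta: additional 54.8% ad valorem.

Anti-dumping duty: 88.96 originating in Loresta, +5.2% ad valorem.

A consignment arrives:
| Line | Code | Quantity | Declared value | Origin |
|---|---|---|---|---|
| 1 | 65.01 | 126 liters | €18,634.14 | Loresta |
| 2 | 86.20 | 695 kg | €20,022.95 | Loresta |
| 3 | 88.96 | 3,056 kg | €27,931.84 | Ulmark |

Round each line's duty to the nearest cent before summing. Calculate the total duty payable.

€17,640.54

Line 1 (65.01, Loresta, 126 liters, €18,634.14):
Base rate for 65.01 is 30%.
Duty = €18,634.14 × 30% = €5,590.24.
Line 2 (86.20, Loresta, 695 kg, €20,022.95):
Base rate for 86.20 is 0.5%.
86.20 has an FTA preferential rate, but origin Loresta is not Ulmark; base rate stands.
Additional duty on 86.20 from Loresta: +54.8%. Applied ad valorem rate: 0.5% + 54.8% = 55.3%.
Duty = €20,022.95 × 55.3% = €11,072.69.
Line 3 (88.96, Ulmark, 3,056 kg, €27,931.84):
Base rate for 88.96 is 9.5% + €1.58/kg.
Origin Ulmark qualifies under the Oria–Ulmark agreement and 88.96 is covered: preferential rate 3.5% applies instead.
The additional-duty order on 88.96 targets Loresta, not Ulmark; it does not apply.
Duty = €27,931.84 × 3.5% = €977.61.
Total = €5,590.24 + €11,072.69 + €977.61 = €17,640.54.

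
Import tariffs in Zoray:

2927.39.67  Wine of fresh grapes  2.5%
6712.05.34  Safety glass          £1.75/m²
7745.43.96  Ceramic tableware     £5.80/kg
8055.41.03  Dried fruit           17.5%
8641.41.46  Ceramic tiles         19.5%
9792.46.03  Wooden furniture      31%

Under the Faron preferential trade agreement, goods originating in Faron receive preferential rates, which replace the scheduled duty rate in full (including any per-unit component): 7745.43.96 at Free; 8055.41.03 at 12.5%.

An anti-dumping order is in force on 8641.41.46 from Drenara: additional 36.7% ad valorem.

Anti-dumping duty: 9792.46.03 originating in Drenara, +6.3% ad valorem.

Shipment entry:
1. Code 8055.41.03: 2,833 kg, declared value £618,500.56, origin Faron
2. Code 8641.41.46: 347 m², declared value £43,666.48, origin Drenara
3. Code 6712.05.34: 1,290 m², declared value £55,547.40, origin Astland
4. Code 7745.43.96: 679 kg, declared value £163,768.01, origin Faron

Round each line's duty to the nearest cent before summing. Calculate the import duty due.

£104,110.63

Line 1 (8055.41.03, Faron, 2,833 kg, £618,500.56):
Base rate for 8055.41.03 is 17.5%.
Origin Faron qualifies under the Zoray–Faron agreement and 8055.41.03 is covered: preferential rate 12.5% applies instead.
Duty = £618,500.56 × 12.5% = £77,312.57.
Line 2 (8641.41.46, Drenara, 347 m², £43,666.48):
Base rate for 8641.41.46 is 19.5%.
Additional duty on 8641.41.46 from Drenara: +36.7%. Applied ad valorem rate: 19.5% + 36.7% = 56.2%.
Duty = £43,666.48 × 56.2% = £24,540.56.
Line 3 (6712.05.34, Astland, 1,290 m², £55,547.40):
Base rate for 6712.05.34 is £1.75/m².
Duty = 1,290 × £1.75 = £2,257.50.
Line 4 (7745.43.96, Faron, 679 kg, £163,768.01):
Base rate for 7745.43.96 is £5.80/kg.
Origin Faron qualifies under the Zoray–Faron agreement and 7745.43.96 is covered: preferential rate Free applies instead.
Duty = £163,768.01 × 0% = £0.00.
Total = £77,312.57 + £24,540.56 + £2,257.50 + £0.00 = £104,110.63.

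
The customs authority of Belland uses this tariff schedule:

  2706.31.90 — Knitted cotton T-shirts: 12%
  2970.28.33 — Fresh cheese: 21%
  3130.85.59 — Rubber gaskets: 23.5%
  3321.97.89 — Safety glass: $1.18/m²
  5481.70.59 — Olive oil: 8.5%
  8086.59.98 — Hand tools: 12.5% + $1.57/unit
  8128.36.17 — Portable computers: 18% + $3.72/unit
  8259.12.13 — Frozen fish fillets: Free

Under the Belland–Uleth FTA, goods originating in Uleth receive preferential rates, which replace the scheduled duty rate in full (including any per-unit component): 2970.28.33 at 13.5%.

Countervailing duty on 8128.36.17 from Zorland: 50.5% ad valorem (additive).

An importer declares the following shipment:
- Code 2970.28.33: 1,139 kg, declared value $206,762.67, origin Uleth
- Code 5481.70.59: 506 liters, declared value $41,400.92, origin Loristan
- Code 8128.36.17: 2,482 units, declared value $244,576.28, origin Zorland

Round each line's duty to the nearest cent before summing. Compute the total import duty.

Line 1 (2970.28.33, Uleth, 1,139 kg, $206,762.67):
Base rate for 2970.28.33 is 21%.
Origin Uleth qualifies under the Belland–Uleth agreement and 2970.28.33 is covered: preferential rate 13.5% applies instead.
Duty = $206,762.67 × 13.5% = $27,912.96.
Line 2 (5481.70.59, Loristan, 506 liters, $41,400.92):
Base rate for 5481.70.59 is 8.5%.
Duty = $41,400.92 × 8.5% = $3,519.08.
Line 3 (8128.36.17, Zorland, 2,482 units, $244,576.28):
Base rate for 8128.36.17 is 18% + $3.72/unit.
Additional duty on 8128.36.17 from Zorland: +50.5%. Applied ad valorem rate: 18% + 50.5% = 68.5%.
Duty = $244,576.28 × 68.5% + 2,482 × $3.72 = $176,767.79.
Total = $27,912.96 + $3,519.08 + $176,767.79 = $208,199.83.

$208,199.83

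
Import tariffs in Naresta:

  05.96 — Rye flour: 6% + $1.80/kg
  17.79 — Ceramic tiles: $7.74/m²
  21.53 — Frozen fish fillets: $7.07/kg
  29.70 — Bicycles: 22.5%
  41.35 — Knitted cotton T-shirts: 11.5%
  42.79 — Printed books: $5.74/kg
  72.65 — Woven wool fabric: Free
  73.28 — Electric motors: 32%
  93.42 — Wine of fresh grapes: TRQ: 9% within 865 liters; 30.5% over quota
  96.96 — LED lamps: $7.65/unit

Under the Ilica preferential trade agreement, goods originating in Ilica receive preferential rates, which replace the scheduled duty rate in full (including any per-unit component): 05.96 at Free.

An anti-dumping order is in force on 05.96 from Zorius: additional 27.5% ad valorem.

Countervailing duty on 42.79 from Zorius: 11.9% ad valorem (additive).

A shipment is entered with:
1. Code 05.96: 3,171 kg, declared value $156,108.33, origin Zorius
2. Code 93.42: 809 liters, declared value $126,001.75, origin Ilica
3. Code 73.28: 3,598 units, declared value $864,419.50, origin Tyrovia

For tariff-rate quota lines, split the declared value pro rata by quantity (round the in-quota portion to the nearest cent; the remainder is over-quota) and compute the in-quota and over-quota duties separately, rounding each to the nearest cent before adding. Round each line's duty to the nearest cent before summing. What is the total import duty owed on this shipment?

$345,958.49

Line 1 (05.96, Zorius, 3,171 kg, $156,108.33):
Base rate for 05.96 is 6% + $1.80/kg.
05.96 has an FTA preferential rate, but origin Zorius is not Ilica; base rate stands.
Additional duty on 05.96 from Zorius: +27.5%. Applied ad valorem rate: 6% + 27.5% = 33.5%.
Duty = $156,108.33 × 33.5% + 3,171 × $1.80 = $58,004.09.
Line 2 (93.42, Ilica, 809 liters, $126,001.75):
Code 93.42 is under a tariff-rate quota (threshold 865 liters). Quantity 809 liters is within the quota, so the in-quota rate 9% applies to the full value.
Duty = $126,001.75 × 9% = $11,340.16.
Line 3 (73.28, Tyrovia, 3,598 units, $864,419.50):
Base rate for 73.28 is 32%.
Duty = $864,419.50 × 32% = $276,614.24.
Total = $58,004.09 + $11,340.16 + $276,614.24 = $345,958.49.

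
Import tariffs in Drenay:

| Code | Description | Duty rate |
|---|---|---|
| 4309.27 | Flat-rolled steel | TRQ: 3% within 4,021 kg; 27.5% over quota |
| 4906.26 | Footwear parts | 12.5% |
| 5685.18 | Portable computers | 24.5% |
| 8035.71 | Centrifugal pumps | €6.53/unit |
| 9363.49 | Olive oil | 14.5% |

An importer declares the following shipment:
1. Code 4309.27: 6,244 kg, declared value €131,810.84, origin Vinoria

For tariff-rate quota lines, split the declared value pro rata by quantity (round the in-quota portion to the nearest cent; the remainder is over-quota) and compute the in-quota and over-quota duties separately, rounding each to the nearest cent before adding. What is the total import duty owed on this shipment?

Line 1 (4309.27, Vinoria, 6,244 kg, €131,810.84):
Code 4309.27 is under a tariff-rate quota (threshold 4,021 kg). In-quota: 4,021 kg at 3%; over-quota: 2,223 kg at 27.5%.
Pro-rata value split: in-quota = €131,810.84 × 4,021/6,244 = €84,883.31; over-quota = €131,810.84 − €84,883.31 = €46,927.53.
In-quota duty = €84,883.31 × 3% = €2,546.50. Over-quota duty = €46,927.53 × 27.5% = €12,905.07.
Line duty = €2,546.50 + €12,905.07 = €15,451.57.

€15,451.57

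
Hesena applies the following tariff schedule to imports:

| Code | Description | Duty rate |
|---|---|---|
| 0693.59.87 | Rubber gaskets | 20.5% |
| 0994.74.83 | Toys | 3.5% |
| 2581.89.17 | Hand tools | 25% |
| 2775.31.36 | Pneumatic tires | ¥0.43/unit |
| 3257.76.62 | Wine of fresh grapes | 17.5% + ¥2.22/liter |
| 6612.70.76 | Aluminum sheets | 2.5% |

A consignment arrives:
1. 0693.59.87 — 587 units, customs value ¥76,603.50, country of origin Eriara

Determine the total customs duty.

Line 1 (0693.59.87, Eriara, 587 units, ¥76,603.50):
Base rate for 0693.59.87 is 20.5%.
Duty = ¥76,603.50 × 20.5% = ¥15,703.72.

¥15,703.72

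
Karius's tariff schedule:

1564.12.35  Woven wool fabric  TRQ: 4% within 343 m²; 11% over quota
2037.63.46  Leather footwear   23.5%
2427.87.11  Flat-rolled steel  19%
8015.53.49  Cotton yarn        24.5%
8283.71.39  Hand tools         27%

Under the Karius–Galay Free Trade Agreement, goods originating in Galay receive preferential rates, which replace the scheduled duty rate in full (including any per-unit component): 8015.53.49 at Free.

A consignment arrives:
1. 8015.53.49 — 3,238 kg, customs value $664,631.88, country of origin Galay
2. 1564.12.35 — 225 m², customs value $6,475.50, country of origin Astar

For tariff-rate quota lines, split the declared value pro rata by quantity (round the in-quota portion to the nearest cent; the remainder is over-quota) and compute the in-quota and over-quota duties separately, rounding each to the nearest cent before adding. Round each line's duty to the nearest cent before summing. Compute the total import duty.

Line 1 (8015.53.49, Galay, 3,238 kg, $664,631.88):
Base rate for 8015.53.49 is 24.5%.
Origin Galay qualifies under the Karius–Galay agreement and 8015.53.49 is covered: preferential rate Free applies instead.
Duty = $664,631.88 × 0% = $0.00.
Line 2 (1564.12.35, Astar, 225 m², $6,475.50):
Code 1564.12.35 is under a tariff-rate quota (threshold 343 m²). Quantity 225 m² is within the quota, so the in-quota rate 4% applies to the full value.
Duty = $6,475.50 × 4% = $259.02.
Total = $0.00 + $259.02 = $259.02.

$259.02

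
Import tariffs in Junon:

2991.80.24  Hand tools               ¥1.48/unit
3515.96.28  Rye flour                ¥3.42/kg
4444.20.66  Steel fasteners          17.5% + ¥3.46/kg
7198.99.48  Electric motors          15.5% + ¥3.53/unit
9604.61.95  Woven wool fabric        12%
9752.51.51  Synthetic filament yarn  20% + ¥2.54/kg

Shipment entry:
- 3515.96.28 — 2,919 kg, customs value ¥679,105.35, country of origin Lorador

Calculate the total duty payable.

¥9,982.98

Line 1 (3515.96.28, Lorador, 2,919 kg, ¥679,105.35):
Base rate for 3515.96.28 is ¥3.42/kg.
Duty = 2,919 × ¥3.42 = ¥9,982.98.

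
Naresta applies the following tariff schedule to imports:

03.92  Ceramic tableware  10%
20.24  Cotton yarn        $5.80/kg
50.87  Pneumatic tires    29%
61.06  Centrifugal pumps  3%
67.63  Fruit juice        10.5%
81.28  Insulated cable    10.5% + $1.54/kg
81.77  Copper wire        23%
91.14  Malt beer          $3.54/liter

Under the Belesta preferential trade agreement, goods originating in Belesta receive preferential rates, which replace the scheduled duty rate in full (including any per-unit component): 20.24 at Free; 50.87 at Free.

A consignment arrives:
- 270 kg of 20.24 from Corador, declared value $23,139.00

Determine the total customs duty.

Line 1 (20.24, Corador, 270 kg, $23,139.00):
Base rate for 20.24 is $5.80/kg.
20.24 has an FTA preferential rate, but origin Corador is not Belesta; base rate stands.
Duty = 270 × $5.80 = $1,566.00.

$1,566.00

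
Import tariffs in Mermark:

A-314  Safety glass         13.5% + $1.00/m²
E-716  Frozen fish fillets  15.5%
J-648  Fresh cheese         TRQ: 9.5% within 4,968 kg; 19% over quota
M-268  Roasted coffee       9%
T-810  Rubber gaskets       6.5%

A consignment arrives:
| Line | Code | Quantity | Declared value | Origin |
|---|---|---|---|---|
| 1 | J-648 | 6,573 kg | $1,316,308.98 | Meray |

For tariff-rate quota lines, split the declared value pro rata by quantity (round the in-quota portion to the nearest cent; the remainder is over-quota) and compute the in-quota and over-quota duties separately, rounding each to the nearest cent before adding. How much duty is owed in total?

Line 1 (J-648, Meray, 6,573 kg, $1,316,308.98):
Code J-648 is under a tariff-rate quota (threshold 4,968 kg). In-quota: 4,968 kg at 9.5%; over-quota: 1,605 kg at 19%.
Pro-rata value split: in-quota = $1,316,308.98 × 4,968/6,573 = $994,891.68; over-quota = $1,316,308.98 − $994,891.68 = $321,417.30.
In-quota duty = $994,891.68 × 9.5% = $94,514.71. Over-quota duty = $321,417.30 × 19% = $61,069.29.
Line duty = $94,514.71 + $61,069.29 = $155,584.00.

$155,584.00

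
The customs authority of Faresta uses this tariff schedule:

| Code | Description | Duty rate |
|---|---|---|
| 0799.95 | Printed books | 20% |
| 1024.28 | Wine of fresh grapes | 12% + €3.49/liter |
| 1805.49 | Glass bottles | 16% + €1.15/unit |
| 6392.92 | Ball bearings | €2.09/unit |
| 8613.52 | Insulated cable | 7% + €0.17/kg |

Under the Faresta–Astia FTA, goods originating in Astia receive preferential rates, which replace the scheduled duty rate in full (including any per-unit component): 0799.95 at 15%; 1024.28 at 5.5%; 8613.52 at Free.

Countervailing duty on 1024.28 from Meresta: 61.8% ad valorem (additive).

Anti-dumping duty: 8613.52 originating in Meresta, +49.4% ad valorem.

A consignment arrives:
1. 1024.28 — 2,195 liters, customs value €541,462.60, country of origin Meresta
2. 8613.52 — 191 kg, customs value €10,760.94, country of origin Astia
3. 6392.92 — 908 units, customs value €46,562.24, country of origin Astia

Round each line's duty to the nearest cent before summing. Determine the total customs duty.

€409,157.67

Line 1 (1024.28, Meresta, 2,195 liters, €541,462.60):
Base rate for 1024.28 is 12% + €3.49/liter.
1024.28 has an FTA preferential rate, but origin Meresta is not Astia; base rate stands.
Additional duty on 1024.28 from Meresta: +61.8%. Applied ad valorem rate: 12% + 61.8% = 73.8%.
Duty = €541,462.60 × 73.8% + 2,195 × €3.49 = €407,259.95.
Line 2 (8613.52, Astia, 191 kg, €10,760.94):
Base rate for 8613.52 is 7% + €0.17/kg.
Origin Astia qualifies under the Faresta–Astia agreement and 8613.52 is covered: preferential rate Free applies instead.
The additional-duty order on 8613.52 targets Meresta, not Astia; it does not apply.
Duty = €10,760.94 × 0% = €0.00.
Line 3 (6392.92, Astia, 908 units, €46,562.24):
Base rate for 6392.92 is €2.09/unit.
Origin Astia is the FTA partner but 6392.92 is not on the preference list; base rate stands.
Duty = 908 × €2.09 = €1,897.72.
Total = €407,259.95 + €0.00 + €1,897.72 = €409,157.67.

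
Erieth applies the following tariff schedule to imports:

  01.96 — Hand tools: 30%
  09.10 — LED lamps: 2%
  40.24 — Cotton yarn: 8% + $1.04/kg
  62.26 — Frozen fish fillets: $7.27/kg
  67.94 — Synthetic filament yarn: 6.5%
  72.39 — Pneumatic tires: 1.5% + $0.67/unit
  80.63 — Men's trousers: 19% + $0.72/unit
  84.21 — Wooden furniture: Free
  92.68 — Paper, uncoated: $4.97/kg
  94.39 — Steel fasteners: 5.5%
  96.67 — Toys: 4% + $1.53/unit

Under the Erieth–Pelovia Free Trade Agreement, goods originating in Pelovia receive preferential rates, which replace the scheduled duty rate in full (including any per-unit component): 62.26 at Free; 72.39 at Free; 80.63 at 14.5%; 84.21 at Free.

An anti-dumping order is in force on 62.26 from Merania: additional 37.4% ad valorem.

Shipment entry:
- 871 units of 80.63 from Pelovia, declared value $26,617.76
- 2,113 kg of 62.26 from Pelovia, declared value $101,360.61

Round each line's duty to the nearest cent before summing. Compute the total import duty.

$3,859.58

Line 1 (80.63, Pelovia, 871 units, $26,617.76):
Base rate for 80.63 is 19% + $0.72/unit.
Origin Pelovia qualifies under the Erieth–Pelovia agreement and 80.63 is covered: preferential rate 14.5% applies instead.
Duty = $26,617.76 × 14.5% = $3,859.58.
Line 2 (62.26, Pelovia, 2,113 kg, $101,360.61):
Base rate for 62.26 is $7.27/kg.
Origin Pelovia qualifies under the Erieth–Pelovia agreement and 62.26 is covered: preferential rate Free applies instead.
The additional-duty order on 62.26 targets Merania, not Pelovia; it does not apply.
Duty = $101,360.61 × 0% = $0.00.
Total = $3,859.58 + $0.00 = $3,859.58.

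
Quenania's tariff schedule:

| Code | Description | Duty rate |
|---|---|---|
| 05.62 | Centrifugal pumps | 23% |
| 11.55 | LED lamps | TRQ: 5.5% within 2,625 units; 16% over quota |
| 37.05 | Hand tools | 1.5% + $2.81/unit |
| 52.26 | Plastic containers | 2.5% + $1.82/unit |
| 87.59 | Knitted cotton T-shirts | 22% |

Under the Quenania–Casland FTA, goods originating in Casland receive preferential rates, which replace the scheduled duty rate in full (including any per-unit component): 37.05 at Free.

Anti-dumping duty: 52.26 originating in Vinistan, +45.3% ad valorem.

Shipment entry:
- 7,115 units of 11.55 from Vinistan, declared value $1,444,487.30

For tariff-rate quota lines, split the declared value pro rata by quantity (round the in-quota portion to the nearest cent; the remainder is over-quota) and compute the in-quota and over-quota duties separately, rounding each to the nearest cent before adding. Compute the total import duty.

$175,160.58

Line 1 (11.55, Vinistan, 7,115 units, $1,444,487.30):
Code 11.55 is under a tariff-rate quota (threshold 2,625 units). In-quota: 2,625 units at 5.5%; over-quota: 4,490 units at 16%.
Pro-rata value split: in-quota = $1,444,487.30 × 2,625/7,115 = $532,927.50; over-quota = $1,444,487.30 − $532,927.50 = $911,559.80.
In-quota duty = $532,927.50 × 5.5% = $29,311.01. Over-quota duty = $911,559.80 × 16% = $145,849.57.
Line duty = $29,311.01 + $145,849.57 = $175,160.58.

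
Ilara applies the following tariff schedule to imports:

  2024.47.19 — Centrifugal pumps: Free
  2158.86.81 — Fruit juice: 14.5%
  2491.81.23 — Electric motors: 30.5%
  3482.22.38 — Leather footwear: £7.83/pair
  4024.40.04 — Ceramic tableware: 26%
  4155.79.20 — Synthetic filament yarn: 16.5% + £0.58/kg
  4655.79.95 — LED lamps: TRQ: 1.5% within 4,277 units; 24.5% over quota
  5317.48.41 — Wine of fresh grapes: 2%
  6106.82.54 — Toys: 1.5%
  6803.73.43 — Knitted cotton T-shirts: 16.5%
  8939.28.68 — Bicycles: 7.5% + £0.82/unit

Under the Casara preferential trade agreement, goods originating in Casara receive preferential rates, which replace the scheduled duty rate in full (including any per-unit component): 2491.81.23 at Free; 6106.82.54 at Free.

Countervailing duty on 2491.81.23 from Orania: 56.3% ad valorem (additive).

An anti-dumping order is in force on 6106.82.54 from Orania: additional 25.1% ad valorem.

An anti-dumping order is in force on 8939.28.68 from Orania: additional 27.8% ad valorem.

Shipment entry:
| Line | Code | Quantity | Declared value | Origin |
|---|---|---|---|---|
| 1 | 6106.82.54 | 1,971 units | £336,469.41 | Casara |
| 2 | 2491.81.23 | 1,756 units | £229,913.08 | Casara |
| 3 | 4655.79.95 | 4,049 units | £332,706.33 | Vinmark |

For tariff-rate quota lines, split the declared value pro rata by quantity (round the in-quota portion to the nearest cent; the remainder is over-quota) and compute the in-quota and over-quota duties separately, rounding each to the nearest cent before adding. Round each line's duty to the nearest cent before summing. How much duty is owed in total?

£4,990.59

Line 1 (6106.82.54, Casara, 1,971 units, £336,469.41):
Base rate for 6106.82.54 is 1.5%.
Origin Casara qualifies under the Ilara–Casara agreement and 6106.82.54 is covered: preferential rate Free applies instead.
The additional-duty order on 6106.82.54 targets Orania, not Casara; it does not apply.
Duty = £336,469.41 × 0% = £0.00.
Line 2 (2491.81.23, Casara, 1,756 units, £229,913.08):
Base rate for 2491.81.23 is 30.5%.
Origin Casara qualifies under the Ilara–Casara agreement and 2491.81.23 is covered: preferential rate Free applies instead.
The additional-duty order on 2491.81.23 targets Orania, not Casara; it does not apply.
Duty = £229,913.08 × 0% = £0.00.
Line 3 (4655.79.95, Vinmark, 4,049 units, £332,706.33):
Code 4655.79.95 is under a tariff-rate quota (threshold 4,277 units). Quantity 4,049 units is within the quota, so the in-quota rate 1.5% applies to the full value.
Duty = £332,706.33 × 1.5% = £4,990.59.
Total = £0.00 + £0.00 + £4,990.59 = £4,990.59.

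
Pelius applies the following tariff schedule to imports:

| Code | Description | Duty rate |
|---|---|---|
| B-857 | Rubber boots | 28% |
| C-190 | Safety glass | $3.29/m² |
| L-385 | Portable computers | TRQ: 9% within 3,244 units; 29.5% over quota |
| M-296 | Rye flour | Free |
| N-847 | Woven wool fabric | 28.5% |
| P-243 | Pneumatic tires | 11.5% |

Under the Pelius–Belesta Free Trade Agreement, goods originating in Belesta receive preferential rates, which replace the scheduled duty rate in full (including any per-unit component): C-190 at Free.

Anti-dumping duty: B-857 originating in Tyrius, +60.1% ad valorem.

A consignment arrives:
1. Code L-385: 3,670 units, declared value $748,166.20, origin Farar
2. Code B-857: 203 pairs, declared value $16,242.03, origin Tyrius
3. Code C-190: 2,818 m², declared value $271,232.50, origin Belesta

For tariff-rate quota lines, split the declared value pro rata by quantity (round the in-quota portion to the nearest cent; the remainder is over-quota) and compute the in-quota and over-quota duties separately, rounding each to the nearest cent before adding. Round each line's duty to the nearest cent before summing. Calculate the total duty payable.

Line 1 (L-385, Farar, 3,670 units, $748,166.20):
Code L-385 is under a tariff-rate quota (threshold 3,244 units). In-quota: 3,244 units at 9%; over-quota: 426 units at 29.5%.
Pro-rata value split: in-quota = $748,166.20 × 3,244/3,670 = $661,321.84; over-quota = $748,166.20 − $661,321.84 = $86,844.36.
In-quota duty = $661,321.84 × 9% = $59,518.97. Over-quota duty = $86,844.36 × 29.5% = $25,619.09.
Line duty = $59,518.97 + $25,619.09 = $85,138.06.
Line 2 (B-857, Tyrius, 203 pairs, $16,242.03):
Base rate for B-857 is 28%.
Additional duty on B-857 from Tyrius: +60.1%. Applied ad valorem rate: 28% + 60.1% = 88.1%.
Duty = $16,242.03 × 88.1% = $14,309.23.
Line 3 (C-190, Belesta, 2,818 m², $271,232.50):
Base rate for C-190 is $3.29/m².
Origin Belesta qualifies under the Pelius–Belesta agreement and C-190 is covered: preferential rate Free applies instead.
Duty = $271,232.50 × 0% = $0.00.
Total = $85,138.06 + $14,309.23 + $0.00 = $99,447.29.

$99,447.29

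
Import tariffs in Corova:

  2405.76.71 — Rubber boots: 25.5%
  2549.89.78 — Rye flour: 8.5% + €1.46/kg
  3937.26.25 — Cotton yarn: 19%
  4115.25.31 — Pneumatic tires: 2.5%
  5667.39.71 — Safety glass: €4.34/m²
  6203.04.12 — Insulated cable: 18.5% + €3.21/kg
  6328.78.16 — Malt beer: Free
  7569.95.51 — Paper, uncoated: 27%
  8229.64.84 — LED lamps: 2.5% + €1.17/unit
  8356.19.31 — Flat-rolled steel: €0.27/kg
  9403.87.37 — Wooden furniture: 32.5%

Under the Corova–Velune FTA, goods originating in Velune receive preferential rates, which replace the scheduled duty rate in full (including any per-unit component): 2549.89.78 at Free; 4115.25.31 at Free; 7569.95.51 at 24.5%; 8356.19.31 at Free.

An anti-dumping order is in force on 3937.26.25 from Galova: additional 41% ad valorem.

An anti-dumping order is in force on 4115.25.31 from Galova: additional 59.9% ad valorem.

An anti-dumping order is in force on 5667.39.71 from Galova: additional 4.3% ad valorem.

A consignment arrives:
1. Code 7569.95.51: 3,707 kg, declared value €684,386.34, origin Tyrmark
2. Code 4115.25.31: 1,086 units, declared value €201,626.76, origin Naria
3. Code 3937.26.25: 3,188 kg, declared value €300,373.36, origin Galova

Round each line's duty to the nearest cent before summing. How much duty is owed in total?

Line 1 (7569.95.51, Tyrmark, 3,707 kg, €684,386.34):
Base rate for 7569.95.51 is 27%.
7569.95.51 has an FTA preferential rate, but origin Tyrmark is not Velune; base rate stands.
Duty = €684,386.34 × 27% = €184,784.31.
Line 2 (4115.25.31, Naria, 1,086 units, €201,626.76):
Base rate for 4115.25.31 is 2.5%.
4115.25.31 has an FTA preferential rate, but origin Naria is not Velune; base rate stands.
The additional-duty order on 4115.25.31 targets Galova, not Naria; it does not apply.
Duty = €201,626.76 × 2.5% = €5,040.67.
Line 3 (3937.26.25, Galova, 3,188 kg, €300,373.36):
Base rate for 3937.26.25 is 19%.
Additional duty on 3937.26.25 from Galova: +41%. Applied ad valorem rate: 19% + 41% = 60%.
Duty = €300,373.36 × 60% = €180,224.02.
Total = €184,784.31 + €5,040.67 + €180,224.02 = €370,049.00.

€370,049.00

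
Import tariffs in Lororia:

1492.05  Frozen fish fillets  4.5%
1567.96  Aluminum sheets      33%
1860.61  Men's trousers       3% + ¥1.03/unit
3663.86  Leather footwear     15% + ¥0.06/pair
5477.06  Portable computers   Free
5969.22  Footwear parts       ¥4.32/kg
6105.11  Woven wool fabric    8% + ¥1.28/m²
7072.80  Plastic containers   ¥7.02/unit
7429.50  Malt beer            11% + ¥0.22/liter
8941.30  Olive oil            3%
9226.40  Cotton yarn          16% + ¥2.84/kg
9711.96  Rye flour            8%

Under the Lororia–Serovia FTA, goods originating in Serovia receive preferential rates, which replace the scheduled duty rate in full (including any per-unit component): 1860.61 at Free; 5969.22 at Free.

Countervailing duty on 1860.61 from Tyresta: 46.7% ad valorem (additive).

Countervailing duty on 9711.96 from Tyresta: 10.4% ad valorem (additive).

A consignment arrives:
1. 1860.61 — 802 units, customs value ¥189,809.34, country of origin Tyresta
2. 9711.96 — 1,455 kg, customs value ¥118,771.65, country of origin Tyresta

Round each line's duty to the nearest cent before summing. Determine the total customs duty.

¥117,015.28

Line 1 (1860.61, Tyresta, 802 units, ¥189,809.34):
Base rate for 1860.61 is 3% + ¥1.03/unit.
1860.61 has an FTA preferential rate, but origin Tyresta is not Serovia; base rate stands.
Additional duty on 1860.61 from Tyresta: +46.7%. Applied ad valorem rate: 3% + 46.7% = 49.7%.
Duty = ¥189,809.34 × 49.7% + 802 × ¥1.03 = ¥95,161.30.
Line 2 (9711.96, Tyresta, 1,455 kg, ¥118,771.65):
Base rate for 9711.96 is 8%.
Additional duty on 9711.96 from Tyresta: +10.4%. Applied ad valorem rate: 8% + 10.4% = 18.4%.
Duty = ¥118,771.65 × 18.4% = ¥21,853.98.
Total = ¥95,161.30 + ¥21,853.98 = ¥117,015.28.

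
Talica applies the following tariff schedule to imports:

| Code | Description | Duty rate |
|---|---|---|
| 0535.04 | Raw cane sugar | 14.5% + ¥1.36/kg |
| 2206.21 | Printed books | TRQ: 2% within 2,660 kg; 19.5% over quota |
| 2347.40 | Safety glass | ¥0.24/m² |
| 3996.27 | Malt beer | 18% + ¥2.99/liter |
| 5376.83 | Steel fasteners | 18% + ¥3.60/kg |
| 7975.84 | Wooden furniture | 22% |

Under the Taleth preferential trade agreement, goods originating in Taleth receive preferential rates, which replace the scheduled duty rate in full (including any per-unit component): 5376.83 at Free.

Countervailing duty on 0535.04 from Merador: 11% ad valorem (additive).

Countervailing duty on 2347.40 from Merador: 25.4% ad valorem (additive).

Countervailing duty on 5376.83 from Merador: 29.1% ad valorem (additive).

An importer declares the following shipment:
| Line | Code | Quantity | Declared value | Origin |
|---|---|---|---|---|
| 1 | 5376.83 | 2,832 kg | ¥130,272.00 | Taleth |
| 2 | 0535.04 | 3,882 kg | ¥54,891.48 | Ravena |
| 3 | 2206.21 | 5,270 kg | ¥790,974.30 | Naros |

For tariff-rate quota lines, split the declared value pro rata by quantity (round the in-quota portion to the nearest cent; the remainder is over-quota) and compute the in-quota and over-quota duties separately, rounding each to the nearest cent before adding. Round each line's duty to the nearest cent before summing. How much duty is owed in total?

Line 1 (5376.83, Taleth, 2,832 kg, ¥130,272.00):
Base rate for 5376.83 is 18% + ¥3.60/kg.
Origin Taleth qualifies under the Talica–Taleth agreement and 5376.83 is covered: preferential rate Free applies instead.
The additional-duty order on 5376.83 targets Merador, not Taleth; it does not apply.
Duty = ¥130,272.00 × 0% = ¥0.00.
Line 2 (0535.04, Ravena, 3,882 kg, ¥54,891.48):
Base rate for 0535.04 is 14.5% + ¥1.36/kg.
The additional-duty order on 0535.04 targets Merador, not Ravena; it does not apply.
Duty = ¥54,891.48 × 14.5% + 3,882 × ¥1.36 = ¥13,238.78.
Line 3 (2206.21, Naros, 5,270 kg, ¥790,974.30):
Code 2206.21 is under a tariff-rate quota (threshold 2,660 kg). In-quota: 2,660 kg at 2%; over-quota: 2,610 kg at 19.5%.
Pro-rata value split: in-quota = ¥790,974.30 × 2,660/5,270 = ¥399,239.40; over-quota = ¥790,974.30 − ¥399,239.40 = ¥391,734.90.
In-quota duty = ¥399,239.40 × 2% = ¥7,984.79. Over-quota duty = ¥391,734.90 × 19.5% = ¥76,388.31.
Line duty = ¥7,984.79 + ¥76,388.31 = ¥84,373.10.
Total = ¥0.00 + ¥13,238.78 + ¥84,373.10 = ¥97,611.88.

¥97,611.88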